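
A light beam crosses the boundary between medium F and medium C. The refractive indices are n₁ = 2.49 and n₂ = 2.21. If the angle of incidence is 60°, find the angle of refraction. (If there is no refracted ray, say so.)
sin θ₂ = (n₁/n₂)·sin θ₁ = 0.9757 → θ₂ = 77.36°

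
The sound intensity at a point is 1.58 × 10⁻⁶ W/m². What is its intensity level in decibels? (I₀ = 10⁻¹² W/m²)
β = 10·log₁₀(I/I₀) = 61.99 dB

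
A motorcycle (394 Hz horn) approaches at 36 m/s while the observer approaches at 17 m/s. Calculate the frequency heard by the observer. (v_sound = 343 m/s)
f_obs = f·(v + v_o)/(v − v_s) = 462 Hz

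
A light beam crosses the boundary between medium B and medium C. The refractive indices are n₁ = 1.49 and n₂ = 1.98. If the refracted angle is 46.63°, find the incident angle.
sin θ₁ = (n₂/n₁)·sin θ₂ → θ₁ = 75.01°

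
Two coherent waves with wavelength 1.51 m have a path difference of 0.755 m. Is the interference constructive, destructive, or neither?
destructive — path difference = 0.5λ, an odd multiple of λ/2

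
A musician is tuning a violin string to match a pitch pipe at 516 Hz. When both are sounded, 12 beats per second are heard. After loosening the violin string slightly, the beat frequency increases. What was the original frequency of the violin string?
504 Hz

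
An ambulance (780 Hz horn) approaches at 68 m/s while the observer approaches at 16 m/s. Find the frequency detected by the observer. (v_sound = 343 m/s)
f_obs = f·(v + v_o)/(v − v_s) = 1018 Hz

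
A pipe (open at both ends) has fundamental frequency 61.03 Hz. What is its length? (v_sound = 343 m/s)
L = v/(2f₁) = 2.81 m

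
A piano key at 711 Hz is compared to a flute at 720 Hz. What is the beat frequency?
9 Hz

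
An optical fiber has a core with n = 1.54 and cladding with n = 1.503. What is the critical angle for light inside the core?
θc = arcsin(n_cladding/n_core) = 77.42°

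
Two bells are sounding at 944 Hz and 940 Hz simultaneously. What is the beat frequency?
4 Hz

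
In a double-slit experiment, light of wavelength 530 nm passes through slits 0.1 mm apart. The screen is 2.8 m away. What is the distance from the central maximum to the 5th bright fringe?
y = mλL/d = 74.2 mm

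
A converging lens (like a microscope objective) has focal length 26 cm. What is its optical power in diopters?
P = 1/f = 3.846 D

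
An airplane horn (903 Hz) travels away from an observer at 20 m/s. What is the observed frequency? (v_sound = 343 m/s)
f_obs = f·v/(v + v_s) = 853.2 Hz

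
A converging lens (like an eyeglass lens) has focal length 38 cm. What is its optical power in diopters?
P = 1/f = 2.632 D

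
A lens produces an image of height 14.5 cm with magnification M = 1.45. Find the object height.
ho = |hi|/|M| = 10 cm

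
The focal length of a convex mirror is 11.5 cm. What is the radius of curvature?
R = 2|f| = 23 cm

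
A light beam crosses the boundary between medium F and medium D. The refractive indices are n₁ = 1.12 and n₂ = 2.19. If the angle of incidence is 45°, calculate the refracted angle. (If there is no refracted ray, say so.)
sin θ₂ = (n₁/n₂)·sin θ₁ = 0.3616 → θ₂ = 21.2°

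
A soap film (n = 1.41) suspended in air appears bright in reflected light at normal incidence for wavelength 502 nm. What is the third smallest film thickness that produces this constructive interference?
2nt = (m − ½)λ with m = 3 → t = (m − ½)λ/(2n) = 445 nm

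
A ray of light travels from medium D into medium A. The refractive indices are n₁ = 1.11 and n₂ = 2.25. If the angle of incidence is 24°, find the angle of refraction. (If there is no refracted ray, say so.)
sin θ₂ = (n₁/n₂)·sin θ₁ = 0.2007 → θ₂ = 11.58°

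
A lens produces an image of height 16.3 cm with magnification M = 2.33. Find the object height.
ho = |hi|/|M| = 6.996 cm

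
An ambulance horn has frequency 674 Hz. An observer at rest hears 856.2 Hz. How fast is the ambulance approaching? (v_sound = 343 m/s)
v_s = v·(1 − f/f_obs) = 72.99 m/s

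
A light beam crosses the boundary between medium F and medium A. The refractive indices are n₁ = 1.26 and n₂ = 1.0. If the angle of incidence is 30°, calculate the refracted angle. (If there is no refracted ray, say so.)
sin θ₂ = (n₁/n₂)·sin θ₁ = 0.63 → θ₂ = 39.05°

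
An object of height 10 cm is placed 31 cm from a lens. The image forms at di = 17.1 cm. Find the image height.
hi = (-di/do) × ho = -5.516 cm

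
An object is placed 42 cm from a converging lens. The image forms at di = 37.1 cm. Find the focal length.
1/f = 1/do + 1/di → f = 19.7 cm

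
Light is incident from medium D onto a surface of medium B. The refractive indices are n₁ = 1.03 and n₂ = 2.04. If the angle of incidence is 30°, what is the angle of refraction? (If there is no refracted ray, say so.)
sin θ₂ = (n₁/n₂)·sin θ₁ = 0.2525 → θ₂ = 14.62°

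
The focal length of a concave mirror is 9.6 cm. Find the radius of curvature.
R = 2|f| = 19.2 cm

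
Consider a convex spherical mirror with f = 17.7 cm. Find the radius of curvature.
R = 2|f| = 35.4 cm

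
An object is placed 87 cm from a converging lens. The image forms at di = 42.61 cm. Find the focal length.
1/f = 1/do + 1/di → f = 28.6 cm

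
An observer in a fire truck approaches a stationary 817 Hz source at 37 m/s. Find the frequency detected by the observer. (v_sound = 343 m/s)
f_obs = f·(v + v_o)/v = 905.1 Hz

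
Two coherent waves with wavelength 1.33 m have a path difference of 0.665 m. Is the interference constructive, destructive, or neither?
destructive — path difference = 0.5λ, an odd multiple of λ/2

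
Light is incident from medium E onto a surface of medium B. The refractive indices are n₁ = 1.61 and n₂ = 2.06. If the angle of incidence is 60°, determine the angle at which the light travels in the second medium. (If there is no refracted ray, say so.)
sin θ₂ = (n₁/n₂)·sin θ₁ = 0.6768 → θ₂ = 42.6°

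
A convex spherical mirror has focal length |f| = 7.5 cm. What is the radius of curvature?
R = 2|f| = 15 cm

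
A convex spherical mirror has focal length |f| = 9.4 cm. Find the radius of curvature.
R = 2|f| = 18.8 cm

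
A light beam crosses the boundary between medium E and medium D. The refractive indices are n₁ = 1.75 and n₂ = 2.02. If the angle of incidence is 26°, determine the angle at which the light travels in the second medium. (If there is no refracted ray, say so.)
sin θ₂ = (n₁/n₂)·sin θ₁ = 0.3798 → θ₂ = 22.32°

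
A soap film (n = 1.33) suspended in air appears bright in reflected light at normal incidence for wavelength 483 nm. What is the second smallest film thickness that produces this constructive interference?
2nt = (m − ½)λ with m = 2 → t = (m − ½)λ/(2n) = 272.4 nm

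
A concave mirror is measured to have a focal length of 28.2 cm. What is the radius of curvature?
R = 2|f| = 56.4 cm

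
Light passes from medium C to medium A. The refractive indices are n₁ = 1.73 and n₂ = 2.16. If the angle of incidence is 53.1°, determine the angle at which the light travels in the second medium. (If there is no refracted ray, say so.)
sin θ₂ = (n₁/n₂)·sin θ₁ = 0.6405 → θ₂ = 39.83°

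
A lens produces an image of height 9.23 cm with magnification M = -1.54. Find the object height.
ho = |hi|/|M| = 5.994 cm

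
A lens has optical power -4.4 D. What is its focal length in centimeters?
f = 1/P = -22.73 cm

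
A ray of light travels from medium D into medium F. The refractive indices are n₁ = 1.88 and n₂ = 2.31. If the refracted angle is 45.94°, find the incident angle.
sin θ₁ = (n₂/n₁)·sin θ₂ → θ₁ = 62°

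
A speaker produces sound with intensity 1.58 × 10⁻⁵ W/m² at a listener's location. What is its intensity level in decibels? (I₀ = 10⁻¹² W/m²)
β = 10·log₁₀(I/I₀) = 71.99 dB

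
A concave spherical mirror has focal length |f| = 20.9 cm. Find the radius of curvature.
R = 2|f| = 41.8 cm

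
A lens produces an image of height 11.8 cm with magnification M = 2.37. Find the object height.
ho = |hi|/|M| = 4.979 cm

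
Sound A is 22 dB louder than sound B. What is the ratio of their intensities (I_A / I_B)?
I_A/I_B = 10^(Δβ/10) = 158.5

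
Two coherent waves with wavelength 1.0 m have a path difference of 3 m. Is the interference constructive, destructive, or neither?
constructive — path difference = 3λ, a whole number of wavelengths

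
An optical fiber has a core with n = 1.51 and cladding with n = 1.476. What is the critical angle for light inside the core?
θc = arcsin(n_cladding/n_core) = 77.82°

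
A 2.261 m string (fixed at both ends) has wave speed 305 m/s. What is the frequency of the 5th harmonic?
fₙ = nv/(2L) = 337.2 Hz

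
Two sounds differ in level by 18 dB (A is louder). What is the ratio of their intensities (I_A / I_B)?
I_A/I_B = 10^(Δβ/10) = 63.1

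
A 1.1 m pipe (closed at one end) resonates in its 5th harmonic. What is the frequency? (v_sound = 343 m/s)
fₙ = nv/(4L) = 389.8 Hz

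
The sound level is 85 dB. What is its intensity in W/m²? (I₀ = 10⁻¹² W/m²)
I = I₀·10^(β/10) = 3.16 × 10⁻⁴ W/m²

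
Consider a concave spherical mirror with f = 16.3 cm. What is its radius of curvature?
R = 2|f| = 32.6 cm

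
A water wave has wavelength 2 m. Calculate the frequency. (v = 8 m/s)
f = v/λ = 4 Hz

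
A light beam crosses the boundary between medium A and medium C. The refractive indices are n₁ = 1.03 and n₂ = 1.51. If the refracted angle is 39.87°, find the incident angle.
sin θ₁ = (n₂/n₁)·sin θ₂ → θ₁ = 70.02°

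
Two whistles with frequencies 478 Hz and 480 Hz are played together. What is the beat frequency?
2 Hz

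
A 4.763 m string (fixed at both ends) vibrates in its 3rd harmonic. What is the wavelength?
λₙ = 2L/n = 3.175 m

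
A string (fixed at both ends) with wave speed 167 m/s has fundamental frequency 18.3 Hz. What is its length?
L = v/(2f₁) = 4.563 m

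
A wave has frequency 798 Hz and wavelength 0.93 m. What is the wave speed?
v = fλ = 742.1 m/s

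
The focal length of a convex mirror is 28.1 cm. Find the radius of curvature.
R = 2|f| = 56.2 cm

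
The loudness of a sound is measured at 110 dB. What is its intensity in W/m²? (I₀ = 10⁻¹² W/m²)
I = I₀·10^(β/10) = 1.00 × 10⁻¹ W/m²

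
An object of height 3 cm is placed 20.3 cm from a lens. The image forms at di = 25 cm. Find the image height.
hi = (-di/do) × ho = -3.695 cm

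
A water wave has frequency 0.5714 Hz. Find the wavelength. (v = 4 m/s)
λ = v/f = 7 m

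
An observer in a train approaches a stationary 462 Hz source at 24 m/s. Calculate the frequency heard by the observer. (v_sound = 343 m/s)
f_obs = f·(v + v_o)/v = 494.3 Hz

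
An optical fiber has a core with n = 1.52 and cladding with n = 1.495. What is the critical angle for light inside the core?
θc = arcsin(n_cladding/n_core) = 79.59°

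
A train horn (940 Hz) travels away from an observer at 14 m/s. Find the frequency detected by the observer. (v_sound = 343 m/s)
f_obs = f·v/(v + v_s) = 903.1 Hz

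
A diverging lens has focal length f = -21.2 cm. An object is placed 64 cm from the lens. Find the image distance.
1/di = 1/f − 1/do → di = -15.92 cm (virtual image)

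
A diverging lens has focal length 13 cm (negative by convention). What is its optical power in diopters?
P = 1/f = -7.692 D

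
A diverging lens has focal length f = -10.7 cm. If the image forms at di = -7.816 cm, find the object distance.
1/do = 1/f − 1/di → do = 29 cm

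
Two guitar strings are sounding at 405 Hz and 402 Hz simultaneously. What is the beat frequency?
3 Hz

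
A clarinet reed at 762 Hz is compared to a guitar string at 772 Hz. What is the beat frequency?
10 Hz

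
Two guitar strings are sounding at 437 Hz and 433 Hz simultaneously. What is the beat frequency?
4 Hz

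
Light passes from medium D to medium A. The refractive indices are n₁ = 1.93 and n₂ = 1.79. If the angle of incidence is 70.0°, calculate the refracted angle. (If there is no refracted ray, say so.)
sin θ₂ = (n₁/n₂)·sin θ₁ = 1.013 > 1, so there is no refracted ray — the light undergoes total internal reflection.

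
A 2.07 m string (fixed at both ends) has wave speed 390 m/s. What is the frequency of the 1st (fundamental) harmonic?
fₙ = nv/(2L) = 94.2 Hz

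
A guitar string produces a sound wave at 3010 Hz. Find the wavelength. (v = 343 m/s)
λ = v/f = 0.114 m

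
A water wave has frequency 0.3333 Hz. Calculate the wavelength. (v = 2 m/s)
λ = v/f = 6.001 m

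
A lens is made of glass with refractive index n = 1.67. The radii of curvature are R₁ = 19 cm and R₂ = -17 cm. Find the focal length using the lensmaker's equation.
1/f = (n − 1)(1/R₁ − 1/R₂) → f = 13.39 cm (converging lens)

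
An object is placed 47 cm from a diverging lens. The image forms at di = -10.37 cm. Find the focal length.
1/f = 1/do + 1/di → f = -13.31 cm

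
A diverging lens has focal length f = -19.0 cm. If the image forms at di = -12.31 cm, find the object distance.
1/do = 1/f − 1/di → do = 34.96 cm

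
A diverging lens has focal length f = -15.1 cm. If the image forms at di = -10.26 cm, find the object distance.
1/do = 1/f − 1/di → do = 32.01 cm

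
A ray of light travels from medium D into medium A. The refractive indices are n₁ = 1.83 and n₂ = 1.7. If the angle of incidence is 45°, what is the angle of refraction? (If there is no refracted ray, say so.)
sin θ₂ = (n₁/n₂)·sin θ₁ = 0.7612 → θ₂ = 49.57°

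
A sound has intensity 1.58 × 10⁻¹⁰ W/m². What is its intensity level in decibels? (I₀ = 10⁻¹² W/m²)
β = 10·log₁₀(I/I₀) = 21.99 dB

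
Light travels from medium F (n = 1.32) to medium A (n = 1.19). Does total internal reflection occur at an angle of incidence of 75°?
θc = arcsin(n₂/n₁) = 64.36°; 75° > θc, so yes — total internal reflection.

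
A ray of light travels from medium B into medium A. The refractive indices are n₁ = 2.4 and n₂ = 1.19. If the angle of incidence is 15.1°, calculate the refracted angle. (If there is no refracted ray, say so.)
sin θ₂ = (n₁/n₂)·sin θ₁ = 0.5254 → θ₂ = 31.69°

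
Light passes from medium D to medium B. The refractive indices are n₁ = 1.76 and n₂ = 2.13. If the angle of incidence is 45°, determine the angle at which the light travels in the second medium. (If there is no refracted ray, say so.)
sin θ₂ = (n₁/n₂)·sin θ₁ = 0.5843 → θ₂ = 35.75°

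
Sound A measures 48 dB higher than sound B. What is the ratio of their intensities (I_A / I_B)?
I_A/I_B = 10^(Δβ/10) = 63100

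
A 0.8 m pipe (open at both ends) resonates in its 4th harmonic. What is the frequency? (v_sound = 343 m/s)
fₙ = nv/(2L) = 857.5 Hz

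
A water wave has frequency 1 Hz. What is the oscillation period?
T = 1/f = 1 s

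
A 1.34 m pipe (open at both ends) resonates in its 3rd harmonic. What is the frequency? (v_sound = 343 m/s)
fₙ = nv/(2L) = 384 Hz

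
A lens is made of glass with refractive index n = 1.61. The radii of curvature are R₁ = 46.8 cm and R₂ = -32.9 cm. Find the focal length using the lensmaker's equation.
1/f = (n − 1)(1/R₁ − 1/R₂) → f = 31.67 cm (converging lens)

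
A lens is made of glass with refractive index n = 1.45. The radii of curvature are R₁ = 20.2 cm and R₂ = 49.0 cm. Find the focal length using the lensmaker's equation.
1/f = (n − 1)(1/R₁ − 1/R₂) → f = 76.37 cm (converging lens)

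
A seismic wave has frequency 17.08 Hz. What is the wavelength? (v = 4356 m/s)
λ = v/f = 255 m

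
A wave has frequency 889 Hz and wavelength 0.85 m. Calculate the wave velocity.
v = fλ = 755.6 m/s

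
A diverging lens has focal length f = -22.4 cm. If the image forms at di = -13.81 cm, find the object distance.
1/do = 1/f − 1/di → do = 36.01 cm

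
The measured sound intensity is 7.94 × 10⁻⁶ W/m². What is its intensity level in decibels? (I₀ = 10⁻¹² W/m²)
β = 10·log₁₀(I/I₀) = 69 dB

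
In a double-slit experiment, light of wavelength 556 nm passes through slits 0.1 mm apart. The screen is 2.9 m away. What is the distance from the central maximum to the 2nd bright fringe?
y = mλL/d = 32.25 mm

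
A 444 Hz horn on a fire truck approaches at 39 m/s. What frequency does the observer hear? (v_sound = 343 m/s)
f_obs = f·v/(v − v_s) = 501 Hz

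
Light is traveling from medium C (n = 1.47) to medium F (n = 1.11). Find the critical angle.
θc = arcsin(n₂/n₁) = 49.03°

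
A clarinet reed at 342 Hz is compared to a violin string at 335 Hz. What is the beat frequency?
7 Hz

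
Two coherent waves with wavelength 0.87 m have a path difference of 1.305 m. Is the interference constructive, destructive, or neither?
destructive — path difference = 1.5λ, an odd multiple of λ/2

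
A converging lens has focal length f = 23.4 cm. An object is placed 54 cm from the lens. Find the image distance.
1/di = 1/f − 1/do → di = 41.29 cm (real image)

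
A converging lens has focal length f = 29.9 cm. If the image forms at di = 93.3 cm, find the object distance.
1/do = 1/f − 1/di → do = 44 cm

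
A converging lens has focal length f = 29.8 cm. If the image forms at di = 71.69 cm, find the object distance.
1/do = 1/f − 1/di → do = 51 cm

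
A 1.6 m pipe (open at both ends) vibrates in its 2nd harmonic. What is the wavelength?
λₙ = 2L/n = 1.6 m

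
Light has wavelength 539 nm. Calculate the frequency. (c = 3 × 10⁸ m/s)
f = c/λ = 5.566 × 10¹⁴ Hz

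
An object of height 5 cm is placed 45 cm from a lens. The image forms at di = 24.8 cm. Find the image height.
hi = (-di/do) × ho = -2.756 cm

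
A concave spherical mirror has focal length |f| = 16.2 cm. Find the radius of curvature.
R = 2|f| = 32.4 cm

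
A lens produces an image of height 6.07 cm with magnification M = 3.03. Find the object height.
ho = |hi|/|M| = 2.003 cm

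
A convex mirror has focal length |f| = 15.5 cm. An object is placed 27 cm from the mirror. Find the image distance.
f = −15.5 cm (convex); 1/di = 1/f − 1/do → di = -9.847 cm (virtual image, behind mirror)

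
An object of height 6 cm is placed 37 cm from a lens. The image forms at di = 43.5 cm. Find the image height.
hi = (-di/do) × ho = -7.054 cm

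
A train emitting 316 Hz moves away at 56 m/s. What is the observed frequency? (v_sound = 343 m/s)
f_obs = f·v/(v + v_s) = 271.6 Hz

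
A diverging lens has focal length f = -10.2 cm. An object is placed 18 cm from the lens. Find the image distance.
1/di = 1/f − 1/do → di = -6.511 cm (virtual image)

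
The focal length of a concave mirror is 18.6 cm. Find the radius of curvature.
R = 2|f| = 37.2 cm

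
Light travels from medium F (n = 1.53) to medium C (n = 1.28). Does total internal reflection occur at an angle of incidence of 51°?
θc = arcsin(n₂/n₁) = 56.78°; 51° < θc, so no — the ray refracts.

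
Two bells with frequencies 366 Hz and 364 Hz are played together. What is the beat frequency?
2 Hz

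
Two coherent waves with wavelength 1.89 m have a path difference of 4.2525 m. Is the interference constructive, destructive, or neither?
neither (partial) — path difference = 2.25λ, neither a whole number of wavelengths nor an odd multiple of λ/2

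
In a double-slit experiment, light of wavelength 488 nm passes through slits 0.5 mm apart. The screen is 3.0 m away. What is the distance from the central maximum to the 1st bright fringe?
y = mλL/d = 2.928 mm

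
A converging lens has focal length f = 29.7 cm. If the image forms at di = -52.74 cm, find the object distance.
1/do = 1/f − 1/di → do = 19 cm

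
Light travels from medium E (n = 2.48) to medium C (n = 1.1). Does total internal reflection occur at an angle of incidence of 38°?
θc = arcsin(n₂/n₁) = 26.33°; 38° > θc, so yes — total internal reflection.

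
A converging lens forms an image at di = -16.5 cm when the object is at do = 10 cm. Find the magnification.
M = −di/do = 1.65 (upright image)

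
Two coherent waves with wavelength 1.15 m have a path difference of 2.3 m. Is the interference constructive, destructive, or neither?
constructive — path difference = 2λ, a whole number of wavelengths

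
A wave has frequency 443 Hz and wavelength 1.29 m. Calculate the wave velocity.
v = fλ = 571.5 m/s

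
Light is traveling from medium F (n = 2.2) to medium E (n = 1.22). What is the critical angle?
θc = arcsin(n₂/n₁) = 33.68°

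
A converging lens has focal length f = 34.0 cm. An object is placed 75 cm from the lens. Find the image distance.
1/di = 1/f − 1/do → di = 62.2 cm (real image)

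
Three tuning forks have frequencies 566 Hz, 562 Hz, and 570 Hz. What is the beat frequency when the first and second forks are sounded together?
4 Hz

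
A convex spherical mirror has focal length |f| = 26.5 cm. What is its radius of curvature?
R = 2|f| = 53 cm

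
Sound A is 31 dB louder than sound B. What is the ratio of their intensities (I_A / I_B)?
I_A/I_B = 10^(Δβ/10) = 1259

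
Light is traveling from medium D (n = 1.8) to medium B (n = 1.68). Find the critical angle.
θc = arcsin(n₂/n₁) = 68.96°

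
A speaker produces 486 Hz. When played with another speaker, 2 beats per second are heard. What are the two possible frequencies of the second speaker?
f₂ = 486 ± 2 Hz → 488 Hz or 484 Hz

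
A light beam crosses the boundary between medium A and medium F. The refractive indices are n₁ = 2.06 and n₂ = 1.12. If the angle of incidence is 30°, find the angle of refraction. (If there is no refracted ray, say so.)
sin θ₂ = (n₁/n₂)·sin θ₁ = 0.9196 → θ₂ = 66.87°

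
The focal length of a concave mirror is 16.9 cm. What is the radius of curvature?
R = 2|f| = 33.8 cm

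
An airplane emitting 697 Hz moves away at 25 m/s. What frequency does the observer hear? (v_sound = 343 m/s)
f_obs = f·v/(v + v_s) = 649.6 Hz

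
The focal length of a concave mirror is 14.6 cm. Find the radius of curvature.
R = 2|f| = 29.2 cm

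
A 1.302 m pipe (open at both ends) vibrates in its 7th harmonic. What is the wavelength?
λₙ = 2L/n = 0.372 m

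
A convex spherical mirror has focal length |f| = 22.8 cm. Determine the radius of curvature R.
R = 2|f| = 45.6 cm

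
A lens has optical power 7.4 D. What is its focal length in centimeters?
f = 1/P = 13.51 cm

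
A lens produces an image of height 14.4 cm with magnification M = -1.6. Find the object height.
ho = |hi|/|M| = 9 cm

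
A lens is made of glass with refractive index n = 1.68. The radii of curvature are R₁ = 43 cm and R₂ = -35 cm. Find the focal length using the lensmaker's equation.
1/f = (n − 1)(1/R₁ − 1/R₂) → f = 28.37 cm (converging lens)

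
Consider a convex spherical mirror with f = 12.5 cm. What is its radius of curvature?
R = 2|f| = 25 cm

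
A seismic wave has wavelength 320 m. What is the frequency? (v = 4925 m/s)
f = v/λ = 15.39 Hz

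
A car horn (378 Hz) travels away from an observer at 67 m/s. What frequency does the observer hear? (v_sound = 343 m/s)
f_obs = f·v/(v + v_s) = 316.2 Hz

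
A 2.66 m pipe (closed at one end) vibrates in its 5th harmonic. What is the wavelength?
λₙ = 4L/n = 2.128 m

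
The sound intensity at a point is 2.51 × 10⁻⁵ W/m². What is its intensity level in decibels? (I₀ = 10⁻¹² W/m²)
β = 10·log₁₀(I/I₀) = 74 dB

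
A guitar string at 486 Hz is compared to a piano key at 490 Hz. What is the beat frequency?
4 Hz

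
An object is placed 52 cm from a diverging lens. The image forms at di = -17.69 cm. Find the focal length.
1/f = 1/do + 1/di → f = -26.81 cm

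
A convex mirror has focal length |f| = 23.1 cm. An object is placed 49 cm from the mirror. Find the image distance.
f = −23.1 cm (convex); 1/di = 1/f − 1/do → di = -15.7 cm (virtual image, behind mirror)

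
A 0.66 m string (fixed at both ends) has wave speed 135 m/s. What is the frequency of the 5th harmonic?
fₙ = nv/(2L) = 511.4 Hz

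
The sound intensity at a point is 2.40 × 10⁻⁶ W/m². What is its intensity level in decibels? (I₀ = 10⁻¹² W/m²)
β = 10·log₁₀(I/I₀) = 63.8 dB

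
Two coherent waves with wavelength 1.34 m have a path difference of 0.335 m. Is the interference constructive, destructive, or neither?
neither (partial) — path difference = 0.25λ, neither a whole number of wavelengths nor an odd multiple of λ/2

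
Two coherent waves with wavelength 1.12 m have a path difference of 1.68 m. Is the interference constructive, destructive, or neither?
destructive — path difference = 1.5λ, an odd multiple of λ/2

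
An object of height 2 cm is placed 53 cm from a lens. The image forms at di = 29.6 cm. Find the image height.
hi = (-di/do) × ho = -1.117 cm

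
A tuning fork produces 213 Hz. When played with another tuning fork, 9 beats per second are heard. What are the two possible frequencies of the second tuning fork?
f₂ = 213 ± 9 Hz → 222 Hz or 204 Hz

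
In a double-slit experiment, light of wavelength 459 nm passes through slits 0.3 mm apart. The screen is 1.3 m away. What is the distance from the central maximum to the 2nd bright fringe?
y = mλL/d = 3.978 mm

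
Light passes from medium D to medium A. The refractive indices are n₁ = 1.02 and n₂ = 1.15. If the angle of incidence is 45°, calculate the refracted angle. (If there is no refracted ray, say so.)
sin θ₂ = (n₁/n₂)·sin θ₁ = 0.6272 → θ₂ = 38.84°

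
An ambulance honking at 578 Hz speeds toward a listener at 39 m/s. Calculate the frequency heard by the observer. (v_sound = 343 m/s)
f_obs = f·v/(v − v_s) = 652.2 Hz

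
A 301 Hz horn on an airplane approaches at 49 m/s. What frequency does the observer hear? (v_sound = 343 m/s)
f_obs = f·v/(v − v_s) = 351.2 Hz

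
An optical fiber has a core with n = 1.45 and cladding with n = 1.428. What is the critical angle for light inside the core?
θc = arcsin(n_cladding/n_core) = 80.01°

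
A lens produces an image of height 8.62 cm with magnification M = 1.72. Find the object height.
ho = |hi|/|M| = 5.012 cm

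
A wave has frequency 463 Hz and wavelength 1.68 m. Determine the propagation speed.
v = fλ = 777.8 m/s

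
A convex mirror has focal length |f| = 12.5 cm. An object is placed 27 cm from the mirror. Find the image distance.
f = −12.5 cm (convex); 1/di = 1/f − 1/do → di = -8.544 cm (virtual image, behind mirror)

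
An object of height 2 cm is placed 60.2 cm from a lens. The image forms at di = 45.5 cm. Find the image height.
hi = (-di/do) × ho = -1.512 cm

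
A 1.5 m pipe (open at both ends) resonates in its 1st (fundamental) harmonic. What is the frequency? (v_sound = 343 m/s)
fₙ = nv/(2L) = 114.3 Hz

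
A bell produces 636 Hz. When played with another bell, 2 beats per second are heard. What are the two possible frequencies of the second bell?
f₂ = 636 ± 2 Hz → 638 Hz or 634 Hz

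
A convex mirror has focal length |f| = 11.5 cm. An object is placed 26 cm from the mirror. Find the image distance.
f = −11.5 cm (convex); 1/di = 1/f − 1/do → di = -7.973 cm (virtual image, behind mirror)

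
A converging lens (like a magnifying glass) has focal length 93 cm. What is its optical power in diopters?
P = 1/f = 1.075 D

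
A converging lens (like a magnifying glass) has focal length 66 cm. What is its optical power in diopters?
P = 1/f = 1.515 D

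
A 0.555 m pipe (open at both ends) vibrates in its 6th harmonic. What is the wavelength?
λₙ = 2L/n = 0.185 m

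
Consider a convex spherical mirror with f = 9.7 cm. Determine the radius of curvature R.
R = 2|f| = 19.4 cm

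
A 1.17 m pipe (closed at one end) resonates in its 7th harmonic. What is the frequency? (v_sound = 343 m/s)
fₙ = nv/(4L) = 513 Hz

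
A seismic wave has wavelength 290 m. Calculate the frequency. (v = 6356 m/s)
f = v/λ = 21.92 Hz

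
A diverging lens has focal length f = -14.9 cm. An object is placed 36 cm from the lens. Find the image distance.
1/di = 1/f − 1/do → di = -10.54 cm (virtual image)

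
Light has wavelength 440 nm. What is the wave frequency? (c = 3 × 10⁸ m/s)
f = c/λ = 6.818 × 10¹⁴ Hz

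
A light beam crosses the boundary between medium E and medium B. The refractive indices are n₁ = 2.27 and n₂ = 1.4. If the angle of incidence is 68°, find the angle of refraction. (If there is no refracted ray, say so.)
sin θ₂ = (n₁/n₂)·sin θ₁ = 1.503 > 1, so there is no refracted ray — the light undergoes total internal reflection.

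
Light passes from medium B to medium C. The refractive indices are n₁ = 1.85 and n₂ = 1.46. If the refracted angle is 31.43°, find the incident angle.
sin θ₁ = (n₂/n₁)·sin θ₂ → θ₁ = 24.3°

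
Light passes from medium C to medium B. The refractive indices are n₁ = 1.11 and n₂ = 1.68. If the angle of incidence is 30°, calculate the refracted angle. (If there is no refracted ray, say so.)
sin θ₂ = (n₁/n₂)·sin θ₁ = 0.3304 → θ₂ = 19.29°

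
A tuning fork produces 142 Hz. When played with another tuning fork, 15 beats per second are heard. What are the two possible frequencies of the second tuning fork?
f₂ = 142 ± 15 Hz → 157 Hz or 127 Hz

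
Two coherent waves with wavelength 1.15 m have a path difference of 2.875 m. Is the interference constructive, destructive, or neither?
destructive — path difference = 2.5λ, an odd multiple of λ/2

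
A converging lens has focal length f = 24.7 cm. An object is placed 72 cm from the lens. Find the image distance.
1/di = 1/f − 1/do → di = 37.6 cm (real image)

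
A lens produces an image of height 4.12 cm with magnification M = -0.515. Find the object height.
ho = |hi|/|M| = 8 cm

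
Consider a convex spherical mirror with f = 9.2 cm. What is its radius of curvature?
R = 2|f| = 18.4 cm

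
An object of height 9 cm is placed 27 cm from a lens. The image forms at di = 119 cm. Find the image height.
hi = (-di/do) × ho = -39.67 cm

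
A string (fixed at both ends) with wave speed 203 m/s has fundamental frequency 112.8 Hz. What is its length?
L = v/(2f₁) = 0.8998 m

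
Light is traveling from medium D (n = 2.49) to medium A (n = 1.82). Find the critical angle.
θc = arcsin(n₂/n₁) = 46.96°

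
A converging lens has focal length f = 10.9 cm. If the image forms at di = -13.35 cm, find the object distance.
1/do = 1/f − 1/di → do = 6.001 cm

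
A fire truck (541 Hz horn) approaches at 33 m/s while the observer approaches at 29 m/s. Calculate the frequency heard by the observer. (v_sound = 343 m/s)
f_obs = f·(v + v_o)/(v − v_s) = 649.2 Hz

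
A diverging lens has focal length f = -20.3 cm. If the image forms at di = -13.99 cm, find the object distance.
1/do = 1/f − 1/di → do = 45.01 cm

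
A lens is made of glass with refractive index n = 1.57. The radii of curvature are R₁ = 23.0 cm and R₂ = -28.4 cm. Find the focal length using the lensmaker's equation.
1/f = (n − 1)(1/R₁ − 1/R₂) → f = 22.3 cm (converging lens)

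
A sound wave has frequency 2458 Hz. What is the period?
T = 1/f = 4.068 × 10⁻⁴ s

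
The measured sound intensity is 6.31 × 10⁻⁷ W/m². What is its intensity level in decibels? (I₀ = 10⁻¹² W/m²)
β = 10·log₁₀(I/I₀) = 58 dB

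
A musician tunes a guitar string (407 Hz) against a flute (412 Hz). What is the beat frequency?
5 Hz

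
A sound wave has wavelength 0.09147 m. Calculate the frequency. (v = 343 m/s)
f = v/λ = 3750 Hz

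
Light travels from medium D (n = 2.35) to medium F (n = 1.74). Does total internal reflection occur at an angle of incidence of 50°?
θc = arcsin(n₂/n₁) = 47.77°; 50° > θc, so yes — total internal reflection.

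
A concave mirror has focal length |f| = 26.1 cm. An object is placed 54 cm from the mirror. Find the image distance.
f = +26.1 cm (concave); 1/di = 1/f − 1/do → di = 50.52 cm (real image, in front of mirror)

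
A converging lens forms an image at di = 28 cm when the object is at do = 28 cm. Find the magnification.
M = −di/do = -1 (inverted image)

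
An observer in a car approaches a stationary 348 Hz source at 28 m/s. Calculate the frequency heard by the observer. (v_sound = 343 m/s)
f_obs = f·(v + v_o)/v = 376.4 Hz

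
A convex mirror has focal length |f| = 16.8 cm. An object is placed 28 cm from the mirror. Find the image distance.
f = −16.8 cm (convex); 1/di = 1/f − 1/do → di = -10.5 cm (virtual image, behind mirror)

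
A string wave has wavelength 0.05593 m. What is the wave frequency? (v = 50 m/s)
f = v/λ = 894 Hz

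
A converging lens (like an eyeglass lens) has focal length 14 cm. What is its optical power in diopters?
P = 1/f = 7.143 D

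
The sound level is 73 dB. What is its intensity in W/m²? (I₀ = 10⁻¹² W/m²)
I = I₀·10^(β/10) = 2.00 × 10⁻⁵ W/m²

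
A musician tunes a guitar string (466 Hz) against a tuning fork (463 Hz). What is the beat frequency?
3 Hz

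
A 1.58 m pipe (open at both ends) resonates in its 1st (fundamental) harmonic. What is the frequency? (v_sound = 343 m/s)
fₙ = nv/(2L) = 108.5 Hz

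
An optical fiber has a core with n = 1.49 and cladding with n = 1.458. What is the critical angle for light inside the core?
θc = arcsin(n_cladding/n_core) = 78.1°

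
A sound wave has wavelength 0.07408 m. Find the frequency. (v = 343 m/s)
f = v/λ = 4630 Hz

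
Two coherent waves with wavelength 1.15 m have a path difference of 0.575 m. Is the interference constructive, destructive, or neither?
destructive — path difference = 0.5λ, an odd multiple of λ/2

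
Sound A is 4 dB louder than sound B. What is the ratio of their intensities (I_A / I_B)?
I_A/I_B = 10^(Δβ/10) = 2.512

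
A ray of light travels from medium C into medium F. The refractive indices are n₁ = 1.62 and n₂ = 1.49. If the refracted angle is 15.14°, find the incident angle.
sin θ₁ = (n₂/n₁)·sin θ₂ → θ₁ = 13.9°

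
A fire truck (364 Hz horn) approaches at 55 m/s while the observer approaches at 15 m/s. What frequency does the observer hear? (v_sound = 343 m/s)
f_obs = f·(v + v_o)/(v − v_s) = 452.5 Hz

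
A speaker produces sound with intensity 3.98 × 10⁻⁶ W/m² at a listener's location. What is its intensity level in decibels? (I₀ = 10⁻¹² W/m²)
β = 10·log₁₀(I/I₀) = 66 dB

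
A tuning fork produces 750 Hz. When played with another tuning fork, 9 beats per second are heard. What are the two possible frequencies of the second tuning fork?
f₂ = 750 ± 9 Hz → 759 Hz or 741 Hz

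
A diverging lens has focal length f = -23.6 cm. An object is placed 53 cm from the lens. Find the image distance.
1/di = 1/f − 1/do → di = -16.33 cm (virtual image)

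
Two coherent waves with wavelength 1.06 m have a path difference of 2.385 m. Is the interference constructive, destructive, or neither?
neither (partial) — path difference = 2.25λ, neither a whole number of wavelengths nor an odd multiple of λ/2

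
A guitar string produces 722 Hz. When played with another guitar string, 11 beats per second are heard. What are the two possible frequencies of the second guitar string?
f₂ = 722 ± 11 Hz → 733 Hz or 711 Hz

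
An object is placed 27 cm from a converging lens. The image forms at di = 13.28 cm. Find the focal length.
1/f = 1/do + 1/di → f = 8.902 cm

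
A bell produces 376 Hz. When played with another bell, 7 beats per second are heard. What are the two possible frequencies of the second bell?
f₂ = 376 ± 7 Hz → 383 Hz or 369 Hz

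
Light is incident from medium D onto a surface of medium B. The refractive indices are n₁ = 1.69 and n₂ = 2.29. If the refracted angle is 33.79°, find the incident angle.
sin θ₁ = (n₂/n₁)·sin θ₂ → θ₁ = 48.9°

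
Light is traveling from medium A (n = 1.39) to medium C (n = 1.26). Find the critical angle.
θc = arcsin(n₂/n₁) = 65.02°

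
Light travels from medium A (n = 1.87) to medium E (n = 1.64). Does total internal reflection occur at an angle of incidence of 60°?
θc = arcsin(n₂/n₁) = 61.28°; 60° < θc, so no — the ray refracts.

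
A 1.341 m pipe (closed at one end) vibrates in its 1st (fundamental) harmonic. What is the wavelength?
λₙ = 4L/n = 5.364 m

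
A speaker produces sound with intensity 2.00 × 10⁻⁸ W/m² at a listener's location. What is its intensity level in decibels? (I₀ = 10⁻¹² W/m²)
β = 10·log₁₀(I/I₀) = 43.01 dB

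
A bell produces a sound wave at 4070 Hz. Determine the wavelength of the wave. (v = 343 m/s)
λ = v/f = 0.08428 m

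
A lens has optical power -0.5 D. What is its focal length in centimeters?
f = 1/P = -200 cm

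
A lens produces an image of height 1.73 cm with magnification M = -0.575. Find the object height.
ho = |hi|/|M| = 3.009 cm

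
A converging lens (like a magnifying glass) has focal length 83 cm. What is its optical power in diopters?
P = 1/f = 1.205 D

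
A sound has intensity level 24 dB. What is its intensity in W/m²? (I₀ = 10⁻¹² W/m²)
I = I₀·10^(β/10) = 2.51 × 10⁻¹⁰ W/m²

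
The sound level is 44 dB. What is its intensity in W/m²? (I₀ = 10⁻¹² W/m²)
I = I₀·10^(β/10) = 2.51 × 10⁻⁸ W/m²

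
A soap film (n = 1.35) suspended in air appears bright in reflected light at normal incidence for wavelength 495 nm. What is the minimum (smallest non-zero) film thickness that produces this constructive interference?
2nt = (m − ½)λ with m = 1 → t = (m − ½)λ/(2n) = 91.67 nm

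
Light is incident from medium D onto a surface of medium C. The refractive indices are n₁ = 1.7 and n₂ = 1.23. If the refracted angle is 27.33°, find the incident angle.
sin θ₁ = (n₂/n₁)·sin θ₂ → θ₁ = 19.4°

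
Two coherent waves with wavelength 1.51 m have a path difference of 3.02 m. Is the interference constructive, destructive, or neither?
constructive — path difference = 2λ, a whole number of wavelengths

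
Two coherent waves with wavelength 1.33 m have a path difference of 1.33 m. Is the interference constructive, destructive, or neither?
constructive — path difference = 1λ, a whole number of wavelengths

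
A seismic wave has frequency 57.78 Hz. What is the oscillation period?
T = 1/f = 0.01731 s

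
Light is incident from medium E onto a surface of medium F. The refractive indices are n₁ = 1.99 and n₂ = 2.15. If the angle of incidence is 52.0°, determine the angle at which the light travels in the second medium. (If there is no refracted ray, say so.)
sin θ₂ = (n₁/n₂)·sin θ₁ = 0.7294 → θ₂ = 46.83°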